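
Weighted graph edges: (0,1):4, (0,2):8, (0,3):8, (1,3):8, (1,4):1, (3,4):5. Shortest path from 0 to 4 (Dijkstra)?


Dijkstra from 0:
Distances: {0: 0, 1: 4, 2: 8, 3: 8, 4: 5}
Shortest distance to 4 = 5, path = [0, 1, 4]


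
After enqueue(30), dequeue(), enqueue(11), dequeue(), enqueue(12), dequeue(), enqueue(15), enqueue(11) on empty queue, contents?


enqueue(30) -> [30]
dequeue() returns 30 -> []
enqueue(11) -> [11]
dequeue() returns 11 -> []
enqueue(12) -> [12]
dequeue() returns 12 -> []
enqueue(15) -> [15]
enqueue(11) -> [15, 11]
Final queue (front to back): [15, 11]


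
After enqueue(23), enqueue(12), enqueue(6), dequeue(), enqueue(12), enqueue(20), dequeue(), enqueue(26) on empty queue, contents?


enqueue(23) -> [23]
enqueue(12) -> [23, 12]
enqueue(6) -> [23, 12, 6]
dequeue() returns 23 -> [12, 6]
enqueue(12) -> [12, 6, 12]
enqueue(20) -> [12, 6, 12, 20]
dequeue() returns 12 -> [6, 12, 20]
enqueue(26) -> [6, 12, 20, 26]
Final queue (front to back): [6, 12, 20, 26]


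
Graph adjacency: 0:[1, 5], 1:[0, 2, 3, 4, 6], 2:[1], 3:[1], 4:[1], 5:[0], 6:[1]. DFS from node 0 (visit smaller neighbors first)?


DFS stack-based: start with [0]
Visit order: [0, 1, 2, 3, 4, 6, 5]


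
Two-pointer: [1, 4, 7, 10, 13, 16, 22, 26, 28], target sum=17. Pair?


Two pointers: lo=0, hi=8
Found pair: (1, 16) summing to 17


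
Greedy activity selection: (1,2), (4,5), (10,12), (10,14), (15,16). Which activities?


Greedy: pick earliest-ending, then skip overlaps.
Selected (4 activities): [(1, 2), (4, 5), (10, 12), (15, 16)]


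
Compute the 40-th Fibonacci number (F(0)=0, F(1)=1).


F(n)=F(n-1)+F(n-2)
...F(38)=39088169, F(39)=63245986, F(40)=102334155


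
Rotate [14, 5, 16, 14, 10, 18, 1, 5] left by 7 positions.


Left rotate by 7: [5, 14, 5, 16, 14, 10, 18, 1]


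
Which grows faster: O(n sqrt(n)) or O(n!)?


n^1.5 grows slower than factorial
O(n sqrt(n)) is asymptotically smaller; O(n!) grows faster


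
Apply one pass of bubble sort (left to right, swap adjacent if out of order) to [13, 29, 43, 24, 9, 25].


After one pass: [13, 29, 24, 9, 25, 43]


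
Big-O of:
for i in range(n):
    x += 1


Per nesting level: O(n) = O(n)
Complexity: O(n)


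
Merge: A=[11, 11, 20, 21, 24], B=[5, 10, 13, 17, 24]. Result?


Compare heads, take smaller each step.
Merged: [5, 10, 11, 11, 13, 17, 20, 21, 24, 24]


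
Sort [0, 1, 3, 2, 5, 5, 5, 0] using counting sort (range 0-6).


Count array: [2, 1, 1, 1, 0, 3, 0]
Reconstruct: [0, 0, 1, 2, 3, 5, 5, 5]


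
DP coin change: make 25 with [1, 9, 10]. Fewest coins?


dp[0]=0; dp[i]=1+min(dp[i-c] for c in coins)
...dp[20]=2, dp[21]=3, dp[22]=4, dp[23]=5, dp[24]=6, dp[25]=7
Minimum coins for 25 = 7


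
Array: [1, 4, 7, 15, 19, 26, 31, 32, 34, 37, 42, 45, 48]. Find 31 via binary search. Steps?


Search for 31:
[0,12] mid=6 arr[6]=31
Total: 1 comparisons


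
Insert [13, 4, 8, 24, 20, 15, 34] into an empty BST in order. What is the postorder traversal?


Root = 13; build tree by BST insertion.
Postorder traversal: [8, 4, 15, 20, 34, 24, 13]


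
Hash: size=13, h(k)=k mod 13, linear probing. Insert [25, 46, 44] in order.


Insertions: 25->slot 12; 46->slot 7; 44->slot 5
Table: [None, None, None, None, None, 44, None, 46, None, None, None, None, 25]


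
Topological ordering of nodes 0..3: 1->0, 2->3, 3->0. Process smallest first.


Kahn's algorithm, process smallest node first
Order: [1, 2, 3, 0]


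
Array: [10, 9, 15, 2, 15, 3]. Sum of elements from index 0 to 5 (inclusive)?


Prefix sums: [0, 10, 19, 34, 36, 51, 54]
Sum[0..5] = prefix[6] - prefix[0] = 54 - 0 = 54


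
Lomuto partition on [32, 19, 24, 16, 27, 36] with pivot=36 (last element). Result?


Elements <= 36 go left of pivot.
Result: [32, 19, 24, 16, 27, 36], pivot at index 5


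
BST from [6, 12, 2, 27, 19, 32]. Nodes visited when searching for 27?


BST root = 6
Search for 27: compare at each node
Path: [6, 12, 27]


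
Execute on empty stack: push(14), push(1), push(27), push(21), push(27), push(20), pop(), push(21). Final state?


push(14) -> [14]
push(1) -> [14, 1]
push(27) -> [14, 1, 27]
push(21) -> [14, 1, 27, 21]
push(27) -> [14, 1, 27, 21, 27]
push(20) -> [14, 1, 27, 21, 27, 20]
pop() returns 20 -> [14, 1, 27, 21, 27]
push(21) -> [14, 1, 27, 21, 27, 21]
Final stack (bottom to top): [14, 1, 27, 21, 27, 21]


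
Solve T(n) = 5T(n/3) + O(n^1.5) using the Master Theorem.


a=5, b=3, c=1.5. log_3(5)=1.465 < c=1.5. Case 3: O(n^c) = O(n^1.500)
Complexity: O(n^1.500)


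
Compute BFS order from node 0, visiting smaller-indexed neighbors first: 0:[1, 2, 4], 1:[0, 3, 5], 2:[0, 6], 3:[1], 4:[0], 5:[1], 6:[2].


BFS queue: start with [0]
Visit order: [0, 1, 2, 4, 3, 5, 6]


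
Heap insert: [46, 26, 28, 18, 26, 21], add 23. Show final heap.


Append 23: [46, 26, 28, 18, 26, 21, 23]
Bubble up: no swaps needed
Result: [46, 26, 28, 18, 26, 21, 23]


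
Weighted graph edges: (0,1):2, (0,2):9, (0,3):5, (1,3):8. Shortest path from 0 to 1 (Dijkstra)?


Dijkstra from 0:
Distances: {0: 0, 1: 2, 2: 9, 3: 5}
Shortest distance to 1 = 2, path = [0, 1]


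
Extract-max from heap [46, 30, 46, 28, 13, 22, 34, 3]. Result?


Max = 46
Replace root with last, heapify down
Resulting heap: [46, 30, 34, 28, 13, 22, 3]


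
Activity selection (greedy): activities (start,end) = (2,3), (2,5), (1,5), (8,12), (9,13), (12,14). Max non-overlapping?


Greedy: pick earliest-ending, then skip overlaps.
Selected (3 activities): [(2, 3), (8, 12), (12, 14)]


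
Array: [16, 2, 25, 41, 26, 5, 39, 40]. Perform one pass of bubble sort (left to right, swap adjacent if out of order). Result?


After one pass: [2, 16, 25, 26, 5, 39, 40, 41]


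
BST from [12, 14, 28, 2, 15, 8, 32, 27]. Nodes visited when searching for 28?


BST root = 12
Search for 28: compare at each node
Path: [12, 14, 28]


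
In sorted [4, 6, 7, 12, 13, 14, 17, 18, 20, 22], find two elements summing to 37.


Two pointers: lo=0, hi=9
Found pair: (17, 20) summing to 37


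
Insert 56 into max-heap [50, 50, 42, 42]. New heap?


Append 56: [50, 50, 42, 42, 56]
Bubble up: swap idx 4(56) with idx 1(50); swap idx 1(56) with idx 0(50)
Result: [56, 50, 42, 42, 50]


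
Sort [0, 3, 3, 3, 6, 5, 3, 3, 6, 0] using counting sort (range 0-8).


Count array: [2, 0, 0, 5, 0, 1, 2, 0, 0]
Reconstruct: [0, 0, 3, 3, 3, 3, 3, 5, 6, 6]


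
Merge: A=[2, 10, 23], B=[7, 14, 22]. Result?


Compare heads, take smaller each step.
Merged: [2, 7, 10, 14, 22, 23]


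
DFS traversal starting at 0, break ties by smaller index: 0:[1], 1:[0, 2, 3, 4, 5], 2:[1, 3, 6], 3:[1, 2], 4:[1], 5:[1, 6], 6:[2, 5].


DFS stack-based: start with [0]
Visit order: [0, 1, 2, 3, 6, 5, 4]


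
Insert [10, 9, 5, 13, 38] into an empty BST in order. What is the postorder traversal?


Root = 10; build tree by BST insertion.
Postorder traversal: [5, 9, 38, 13, 10]


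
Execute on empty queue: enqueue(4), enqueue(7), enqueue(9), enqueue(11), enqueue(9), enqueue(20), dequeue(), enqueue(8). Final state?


enqueue(4) -> [4]
enqueue(7) -> [4, 7]
enqueue(9) -> [4, 7, 9]
enqueue(11) -> [4, 7, 9, 11]
enqueue(9) -> [4, 7, 9, 11, 9]
enqueue(20) -> [4, 7, 9, 11, 9, 20]
dequeue() returns 4 -> [7, 9, 11, 9, 20]
enqueue(8) -> [7, 9, 11, 9, 20, 8]
Final queue (front to back): [7, 9, 11, 9, 20, 8]


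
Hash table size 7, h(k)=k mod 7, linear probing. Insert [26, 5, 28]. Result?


Insertions: 26->slot 5; 5->slot 6; 28->slot 0
Table: [28, None, None, None, None, 26, 5]


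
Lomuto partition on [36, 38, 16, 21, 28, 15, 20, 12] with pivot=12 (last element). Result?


Elements <= 12 go left of pivot.
Result: [12, 38, 16, 21, 28, 15, 20, 36], pivot at index 0


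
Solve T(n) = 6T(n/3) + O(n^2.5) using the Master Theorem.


a=6, b=3, c=2.5. log_3(6)=1.631 < c=2.5. Case 3: O(n^c) = O(n^2.500)
Complexity: O(n^2.500)


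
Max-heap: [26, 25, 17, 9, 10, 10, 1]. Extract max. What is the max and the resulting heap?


Max = 26
Replace root with last, heapify down
Resulting heap: [25, 10, 17, 9, 1, 10]


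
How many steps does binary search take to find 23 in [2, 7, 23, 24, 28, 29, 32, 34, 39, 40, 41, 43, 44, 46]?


Search for 23:
[0,13] mid=6 arr[6]=32
[0,5] mid=2 arr[2]=23
Total: 2 comparisons


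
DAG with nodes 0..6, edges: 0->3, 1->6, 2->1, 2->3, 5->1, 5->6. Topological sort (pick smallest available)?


Kahn's algorithm, process smallest node first
Order: [0, 2, 3, 4, 5, 1, 6]


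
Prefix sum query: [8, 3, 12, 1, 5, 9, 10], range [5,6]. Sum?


Prefix sums: [0, 8, 11, 23, 24, 29, 38, 48]
Sum[5..6] = prefix[7] - prefix[5] = 48 - 29 = 19


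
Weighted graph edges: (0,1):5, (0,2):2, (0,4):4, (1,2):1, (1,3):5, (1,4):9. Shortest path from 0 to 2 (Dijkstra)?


Dijkstra from 0:
Distances: {0: 0, 1: 3, 2: 2, 3: 8, 4: 4}
Shortest distance to 2 = 2, path = [0, 2]


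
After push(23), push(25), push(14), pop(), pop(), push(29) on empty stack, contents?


push(23) -> [23]
push(25) -> [23, 25]
push(14) -> [23, 25, 14]
pop() returns 14 -> [23, 25]
pop() returns 25 -> [23]
push(29) -> [23, 29]
Final stack (bottom to top): [23, 29]


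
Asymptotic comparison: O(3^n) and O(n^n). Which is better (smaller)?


exponential (base 3) grows slower than n^n
O(3^n) is asymptotically smaller; O(n^n) grows faster


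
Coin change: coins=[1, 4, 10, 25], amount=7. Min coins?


dp[0]=0; dp[i]=1+min(dp[i-c] for c in coins)
...dp[2]=2, dp[3]=3, dp[4]=1, dp[5]=2, dp[6]=3, dp[7]=4
Minimum coins for 7 = 4


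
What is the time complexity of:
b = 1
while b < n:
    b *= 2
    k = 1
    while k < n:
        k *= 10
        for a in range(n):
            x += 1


Per nesting level: O(log n) * O(log n) * O(n) = O(n (log n)^2)
Complexity: O(n (log n)^2)


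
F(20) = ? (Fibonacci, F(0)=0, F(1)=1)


F(n)=F(n-1)+F(n-2)
...F(18)=2584, F(19)=4181, F(20)=6765


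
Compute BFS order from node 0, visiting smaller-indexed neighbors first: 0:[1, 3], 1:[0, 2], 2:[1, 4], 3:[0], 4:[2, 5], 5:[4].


BFS queue: start with [0]
Visit order: [0, 1, 3, 2, 4, 5]


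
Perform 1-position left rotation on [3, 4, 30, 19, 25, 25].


Left rotate by 1: [4, 30, 19, 25, 25, 3]


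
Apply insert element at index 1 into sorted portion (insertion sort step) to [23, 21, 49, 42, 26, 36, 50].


After one pass: [21, 23, 49, 42, 26, 36, 50]


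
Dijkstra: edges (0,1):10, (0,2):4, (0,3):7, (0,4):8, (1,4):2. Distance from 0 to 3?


Dijkstra from 0:
Distances: {0: 0, 1: 10, 2: 4, 3: 7, 4: 8}
Shortest distance to 3 = 7, path = [0, 3]


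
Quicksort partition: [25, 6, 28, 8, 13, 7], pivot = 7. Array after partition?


Elements <= 7 go left of pivot.
Result: [6, 7, 28, 8, 13, 25], pivot at index 1


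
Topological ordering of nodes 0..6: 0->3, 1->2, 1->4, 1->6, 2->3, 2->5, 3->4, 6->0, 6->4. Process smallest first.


Kahn's algorithm, process smallest node first
Order: [1, 2, 5, 6, 0, 3, 4]


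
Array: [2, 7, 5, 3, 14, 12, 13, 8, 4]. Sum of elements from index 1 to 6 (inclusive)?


Prefix sums: [0, 2, 9, 14, 17, 31, 43, 56, 64, 68]
Sum[1..6] = prefix[7] - prefix[1] = 56 - 2 = 54


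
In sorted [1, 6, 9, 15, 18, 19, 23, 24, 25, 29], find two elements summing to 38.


Two pointers: lo=0, hi=9
Found pair: (9, 29) summing to 38


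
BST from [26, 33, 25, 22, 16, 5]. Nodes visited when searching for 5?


BST root = 26
Search for 5: compare at each node
Path: [26, 25, 22, 16, 5]


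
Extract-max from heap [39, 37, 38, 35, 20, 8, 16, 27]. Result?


Max = 39
Replace root with last, heapify down
Resulting heap: [38, 37, 27, 35, 20, 8, 16]


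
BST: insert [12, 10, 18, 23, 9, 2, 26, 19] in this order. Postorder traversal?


Root = 12; build tree by BST insertion.
Postorder traversal: [2, 9, 10, 19, 26, 23, 18, 12]


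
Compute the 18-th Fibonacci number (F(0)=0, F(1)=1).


F(n)=F(n-1)+F(n-2)
...F(16)=987, F(17)=1597, F(18)=2584


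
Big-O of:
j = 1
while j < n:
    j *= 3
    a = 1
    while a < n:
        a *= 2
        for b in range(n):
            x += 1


Per nesting level: O(log n) * O(log n) * O(n) = O(n (log n)^2)
Complexity: O(n (log n)^2)


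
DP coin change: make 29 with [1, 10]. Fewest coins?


dp[0]=0; dp[i]=1+min(dp[i-c] for c in coins)
...dp[24]=6, dp[25]=7, dp[26]=8, dp[27]=9, dp[28]=10, dp[29]=11
Minimum coins for 29 = 11


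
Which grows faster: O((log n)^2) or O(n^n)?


polylogarithmic grows slower than n^n
O((log n)^2) is asymptotically smaller; O(n^n) grows faster


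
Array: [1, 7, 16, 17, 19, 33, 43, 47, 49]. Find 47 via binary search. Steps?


Search for 47:
[0,8] mid=4 arr[4]=19
[5,8] mid=6 arr[6]=43
[7,8] mid=7 arr[7]=47
Total: 3 comparisons


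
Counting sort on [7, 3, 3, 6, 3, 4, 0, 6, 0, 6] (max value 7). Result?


Count array: [2, 0, 0, 3, 1, 0, 3, 1]
Reconstruct: [0, 0, 3, 3, 3, 4, 6, 6, 6, 7]


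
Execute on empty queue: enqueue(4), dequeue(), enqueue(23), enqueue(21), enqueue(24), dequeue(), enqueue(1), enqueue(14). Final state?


enqueue(4) -> [4]
dequeue() returns 4 -> []
enqueue(23) -> [23]
enqueue(21) -> [23, 21]
enqueue(24) -> [23, 21, 24]
dequeue() returns 23 -> [21, 24]
enqueue(1) -> [21, 24, 1]
enqueue(14) -> [21, 24, 1, 14]
Final queue (front to back): [21, 24, 1, 14]


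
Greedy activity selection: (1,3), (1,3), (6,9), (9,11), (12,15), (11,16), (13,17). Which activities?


Greedy: pick earliest-ending, then skip overlaps.
Selected (4 activities): [(1, 3), (6, 9), (9, 11), (12, 15)]


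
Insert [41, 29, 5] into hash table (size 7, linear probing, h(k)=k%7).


Insertions: 41->slot 6; 29->slot 1; 5->slot 5
Table: [None, 29, None, None, None, 5, 41]


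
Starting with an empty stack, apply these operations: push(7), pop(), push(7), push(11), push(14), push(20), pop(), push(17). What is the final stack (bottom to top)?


push(7) -> [7]
pop() returns 7 -> []
push(7) -> [7]
push(11) -> [7, 11]
push(14) -> [7, 11, 14]
push(20) -> [7, 11, 14, 20]
pop() returns 20 -> [7, 11, 14]
push(17) -> [7, 11, 14, 17]
Final stack (bottom to top): [7, 11, 14, 17]


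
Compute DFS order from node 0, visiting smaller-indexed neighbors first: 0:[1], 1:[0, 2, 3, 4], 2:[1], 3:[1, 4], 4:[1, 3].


DFS stack-based: start with [0]
Visit order: [0, 1, 2, 3, 4]


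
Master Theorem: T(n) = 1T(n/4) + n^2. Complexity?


a=1, b=4, c=2. log_4(1)=0 < c=2. Case 3: O(n^c) = O(n^2)
Complexity: O(n^2)


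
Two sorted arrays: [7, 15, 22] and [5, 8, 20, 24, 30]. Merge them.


Compare heads, take smaller each step.
Merged: [5, 7, 8, 15, 20, 22, 24, 30]


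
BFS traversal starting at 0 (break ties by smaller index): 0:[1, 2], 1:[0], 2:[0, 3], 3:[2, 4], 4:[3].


BFS queue: start with [0]
Visit order: [0, 1, 2, 3, 4]


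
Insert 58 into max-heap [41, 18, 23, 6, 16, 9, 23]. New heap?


Append 58: [41, 18, 23, 6, 16, 9, 23, 58]
Bubble up: swap idx 7(58) with idx 3(6); swap idx 3(58) with idx 1(18); swap idx 1(58) with idx 0(41)
Result: [58, 41, 23, 18, 16, 9, 23, 6]


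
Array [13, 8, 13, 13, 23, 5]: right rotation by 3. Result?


Right rotate by 3: [13, 23, 5, 13, 8, 13]


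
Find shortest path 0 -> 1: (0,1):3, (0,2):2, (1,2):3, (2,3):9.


Dijkstra from 0:
Distances: {0: 0, 1: 3, 2: 2, 3: 11}
Shortest distance to 1 = 3, path = [0, 1]


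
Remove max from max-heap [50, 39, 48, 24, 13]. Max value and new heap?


Max = 50
Replace root with last, heapify down
Resulting heap: [48, 39, 13, 24]


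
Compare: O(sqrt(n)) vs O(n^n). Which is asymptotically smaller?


sublinear grows slower than n^n
O(sqrt(n)) is asymptotically smaller; O(n^n) grows faster


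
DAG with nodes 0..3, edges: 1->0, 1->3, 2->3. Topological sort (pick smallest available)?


Kahn's algorithm, process smallest node first
Order: [1, 0, 2, 3]


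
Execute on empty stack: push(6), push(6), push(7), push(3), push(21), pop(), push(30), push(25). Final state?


push(6) -> [6]
push(6) -> [6, 6]
push(7) -> [6, 6, 7]
push(3) -> [6, 6, 7, 3]
push(21) -> [6, 6, 7, 3, 21]
pop() returns 21 -> [6, 6, 7, 3]
push(30) -> [6, 6, 7, 3, 30]
push(25) -> [6, 6, 7, 3, 30, 25]
Final stack (bottom to top): [6, 6, 7, 3, 30, 25]


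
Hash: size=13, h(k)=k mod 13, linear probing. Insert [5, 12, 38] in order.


Insertions: 5->slot 5; 12->slot 12; 38->slot 0
Table: [38, None, None, None, None, 5, None, None, None, None, None, None, 12]


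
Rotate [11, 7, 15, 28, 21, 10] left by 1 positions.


Left rotate by 1: [7, 15, 28, 21, 10, 11]


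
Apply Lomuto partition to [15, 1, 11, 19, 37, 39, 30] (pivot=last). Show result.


Elements <= 30 go left of pivot.
Result: [15, 1, 11, 19, 30, 39, 37], pivot at index 4


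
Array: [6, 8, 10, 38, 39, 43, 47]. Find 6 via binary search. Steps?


Search for 6:
[0,6] mid=3 arr[3]=38
[0,2] mid=1 arr[1]=8
[0,0] mid=0 arr[0]=6
Total: 3 comparisons


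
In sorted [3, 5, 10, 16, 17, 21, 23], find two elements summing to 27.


Two pointers: lo=0, hi=6
Found pair: (10, 17) summing to 27


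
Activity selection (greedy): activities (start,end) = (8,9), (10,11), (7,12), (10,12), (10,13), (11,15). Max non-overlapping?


Greedy: pick earliest-ending, then skip overlaps.
Selected (3 activities): [(8, 9), (10, 11), (11, 15)]


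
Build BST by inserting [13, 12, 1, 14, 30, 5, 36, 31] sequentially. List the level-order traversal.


Root = 13; build tree by BST insertion.
Level-Order traversal: [13, 12, 14, 1, 30, 5, 36, 31]


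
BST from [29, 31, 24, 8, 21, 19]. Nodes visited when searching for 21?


BST root = 29
Search for 21: compare at each node
Path: [29, 24, 8, 21]


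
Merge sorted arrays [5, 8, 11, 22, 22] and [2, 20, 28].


Compare heads, take smaller each step.
Merged: [2, 5, 8, 11, 20, 22, 22, 28]


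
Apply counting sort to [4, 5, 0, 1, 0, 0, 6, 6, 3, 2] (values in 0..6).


Count array: [3, 1, 1, 1, 1, 1, 2]
Reconstruct: [0, 0, 0, 1, 2, 3, 4, 5, 6, 6]


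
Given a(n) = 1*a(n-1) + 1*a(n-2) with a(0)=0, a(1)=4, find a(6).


Build bottom-up:
...a(4)=12, a(5)=20, a(6)=1*20+1*12=32


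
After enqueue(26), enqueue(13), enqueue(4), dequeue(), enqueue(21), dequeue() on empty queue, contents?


enqueue(26) -> [26]
enqueue(13) -> [26, 13]
enqueue(4) -> [26, 13, 4]
dequeue() returns 26 -> [13, 4]
enqueue(21) -> [13, 4, 21]
dequeue() returns 13 -> [4, 21]
Final queue (front to back): [4, 21]


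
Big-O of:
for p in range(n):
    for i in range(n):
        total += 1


Per nesting level: O(n) * O(n) = O(n^2)
Complexity: O(n^2)


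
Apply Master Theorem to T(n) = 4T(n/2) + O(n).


a=4, b=2, c=1. log_2(4)=2 > c=1. Case 1: O(n^log_b(a)) = O(n^2)
Complexity: O(n^2)


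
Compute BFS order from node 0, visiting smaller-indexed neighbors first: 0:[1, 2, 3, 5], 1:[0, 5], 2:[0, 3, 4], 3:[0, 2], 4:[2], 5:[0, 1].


BFS queue: start with [0]
Visit order: [0, 1, 2, 3, 5, 4]


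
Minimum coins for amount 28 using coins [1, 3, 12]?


dp[0]=0; dp[i]=1+min(dp[i-c] for c in coins)
...dp[23]=6, dp[24]=2, dp[25]=3, dp[26]=4, dp[27]=3, dp[28]=4
Minimum coins for 28 = 4


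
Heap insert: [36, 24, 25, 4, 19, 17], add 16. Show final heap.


Append 16: [36, 24, 25, 4, 19, 17, 16]
Bubble up: no swaps needed
Result: [36, 24, 25, 4, 19, 17, 16]


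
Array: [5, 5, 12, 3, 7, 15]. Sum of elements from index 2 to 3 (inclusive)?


Prefix sums: [0, 5, 10, 22, 25, 32, 47]
Sum[2..3] = prefix[4] - prefix[2] = 25 - 10 = 15


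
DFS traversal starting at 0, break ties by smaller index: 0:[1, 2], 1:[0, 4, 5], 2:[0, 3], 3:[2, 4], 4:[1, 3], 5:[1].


DFS stack-based: start with [0]
Visit order: [0, 1, 4, 3, 2, 5]


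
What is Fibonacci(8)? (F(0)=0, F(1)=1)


F(n)=F(n-1)+F(n-2)
...F(6)=8, F(7)=13, F(8)=21


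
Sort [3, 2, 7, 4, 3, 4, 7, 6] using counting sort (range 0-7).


Count array: [0, 0, 1, 2, 2, 0, 1, 2]
Reconstruct: [2, 3, 3, 4, 4, 6, 7, 7]


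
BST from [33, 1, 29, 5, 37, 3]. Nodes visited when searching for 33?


BST root = 33
Search for 33: compare at each node
Path: [33]


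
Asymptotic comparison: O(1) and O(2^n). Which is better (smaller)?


constant grows slower than exponential
O(1) is asymptotically smaller; O(2^n) grows faster


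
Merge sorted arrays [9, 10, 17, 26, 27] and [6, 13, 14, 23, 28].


Compare heads, take smaller each step.
Merged: [6, 9, 10, 13, 14, 17, 23, 26, 27, 28]


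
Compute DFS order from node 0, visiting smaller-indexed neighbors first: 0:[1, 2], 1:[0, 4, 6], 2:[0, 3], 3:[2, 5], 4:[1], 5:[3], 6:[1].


DFS stack-based: start with [0]
Visit order: [0, 1, 4, 6, 2, 3, 5]


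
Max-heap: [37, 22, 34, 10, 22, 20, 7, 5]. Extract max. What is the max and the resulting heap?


Max = 37
Replace root with last, heapify down
Resulting heap: [34, 22, 20, 10, 22, 5, 7]


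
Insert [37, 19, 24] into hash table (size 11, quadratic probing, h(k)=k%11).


Insertions: 37->slot 4; 19->slot 8; 24->slot 2
Table: [None, None, 24, None, 37, None, None, None, 19, None, None]


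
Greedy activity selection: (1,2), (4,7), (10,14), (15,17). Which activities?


Greedy: pick earliest-ending, then skip overlaps.
Selected (4 activities): [(1, 2), (4, 7), (10, 14), (15, 17)]


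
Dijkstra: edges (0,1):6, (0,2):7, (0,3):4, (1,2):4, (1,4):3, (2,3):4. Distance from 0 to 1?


Dijkstra from 0:
Distances: {0: 0, 1: 6, 2: 7, 3: 4, 4: 9}
Shortest distance to 1 = 6, path = [0, 1]


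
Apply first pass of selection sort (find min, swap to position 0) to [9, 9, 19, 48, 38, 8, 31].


After one pass: [8, 9, 19, 48, 38, 9, 31]


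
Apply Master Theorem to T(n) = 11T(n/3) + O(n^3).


a=11, b=3, c=3. log_3(11)=2.183 < c=3. Case 3: O(n^c) = O(n^3)
Complexity: O(n^3)


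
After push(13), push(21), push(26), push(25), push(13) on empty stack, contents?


push(13) -> [13]
push(21) -> [13, 21]
push(26) -> [13, 21, 26]
push(25) -> [13, 21, 26, 25]
push(13) -> [13, 21, 26, 25, 13]
Final stack (bottom to top): [13, 21, 26, 25, 13]


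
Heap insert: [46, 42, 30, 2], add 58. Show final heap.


Append 58: [46, 42, 30, 2, 58]
Bubble up: swap idx 4(58) with idx 1(42); swap idx 1(58) with idx 0(46)
Result: [58, 46, 30, 2, 42]


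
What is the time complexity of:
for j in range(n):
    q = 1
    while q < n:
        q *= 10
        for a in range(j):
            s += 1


Per nesting level: O(n) * O(log n) * O(n) [triangular over j] = O(n^2 log n)
Complexity: O(n^2 log n)


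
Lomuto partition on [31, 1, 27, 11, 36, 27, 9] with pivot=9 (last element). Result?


Elements <= 9 go left of pivot.
Result: [1, 9, 27, 11, 36, 27, 31], pivot at index 1


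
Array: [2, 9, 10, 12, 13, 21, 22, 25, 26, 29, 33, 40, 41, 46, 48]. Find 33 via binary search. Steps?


Search for 33:
[0,14] mid=7 arr[7]=25
[8,14] mid=11 arr[11]=40
[8,10] mid=9 arr[9]=29
[10,10] mid=10 arr[10]=33
Total: 4 comparisons


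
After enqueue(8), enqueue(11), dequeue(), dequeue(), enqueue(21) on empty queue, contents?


enqueue(8) -> [8]
enqueue(11) -> [8, 11]
dequeue() returns 8 -> [11]
dequeue() returns 11 -> []
enqueue(21) -> [21]
Final queue (front to back): [21]


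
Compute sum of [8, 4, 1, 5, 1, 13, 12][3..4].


Prefix sums: [0, 8, 12, 13, 18, 19, 32, 44]
Sum[3..4] = prefix[5] - prefix[3] = 19 - 13 = 6


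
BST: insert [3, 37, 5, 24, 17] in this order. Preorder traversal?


Root = 3; build tree by BST insertion.
Preorder traversal: [3, 37, 5, 24, 17]


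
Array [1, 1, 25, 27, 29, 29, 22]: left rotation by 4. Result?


Left rotate by 4: [29, 29, 22, 1, 1, 25, 27]


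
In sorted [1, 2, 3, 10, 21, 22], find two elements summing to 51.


Two pointers: lo=0, hi=5
No pair sums to 51


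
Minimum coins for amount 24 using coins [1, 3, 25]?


dp[0]=0; dp[i]=1+min(dp[i-c] for c in coins)
...dp[19]=7, dp[20]=8, dp[21]=7, dp[22]=8, dp[23]=9, dp[24]=8
Minimum coins for 24 = 8


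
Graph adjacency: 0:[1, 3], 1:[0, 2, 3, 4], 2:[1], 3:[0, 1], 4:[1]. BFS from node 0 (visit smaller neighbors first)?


BFS queue: start with [0]
Visit order: [0, 1, 3, 2, 4]


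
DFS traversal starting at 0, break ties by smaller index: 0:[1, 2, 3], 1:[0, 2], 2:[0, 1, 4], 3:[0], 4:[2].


DFS stack-based: start with [0]
Visit order: [0, 1, 2, 4, 3]


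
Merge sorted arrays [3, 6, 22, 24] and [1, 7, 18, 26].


Compare heads, take smaller each step.
Merged: [1, 3, 6, 7, 18, 22, 24, 26]


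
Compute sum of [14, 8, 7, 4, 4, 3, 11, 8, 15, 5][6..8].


Prefix sums: [0, 14, 22, 29, 33, 37, 40, 51, 59, 74, 79]
Sum[6..8] = prefix[9] - prefix[6] = 74 - 40 = 34


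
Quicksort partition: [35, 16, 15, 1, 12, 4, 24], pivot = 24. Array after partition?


Elements <= 24 go left of pivot.
Result: [16, 15, 1, 12, 4, 24, 35], pivot at index 5


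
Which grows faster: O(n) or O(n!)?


linear grows slower than factorial
O(n) is asymptotically smaller; O(n!) grows faster


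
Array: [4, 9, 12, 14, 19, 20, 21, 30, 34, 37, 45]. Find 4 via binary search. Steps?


Search for 4:
[0,10] mid=5 arr[5]=20
[0,4] mid=2 arr[2]=12
[0,1] mid=0 arr[0]=4
Total: 3 comparisons


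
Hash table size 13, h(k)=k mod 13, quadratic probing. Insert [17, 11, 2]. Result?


Insertions: 17->slot 4; 11->slot 11; 2->slot 2
Table: [None, None, 2, None, 17, None, None, None, None, None, None, 11, None]


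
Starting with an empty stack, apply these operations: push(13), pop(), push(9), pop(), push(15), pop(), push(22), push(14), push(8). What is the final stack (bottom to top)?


push(13) -> [13]
pop() returns 13 -> []
push(9) -> [9]
pop() returns 9 -> []
push(15) -> [15]
pop() returns 15 -> []
push(22) -> [22]
push(14) -> [22, 14]
push(8) -> [22, 14, 8]
Final stack (bottom to top): [22, 14, 8]


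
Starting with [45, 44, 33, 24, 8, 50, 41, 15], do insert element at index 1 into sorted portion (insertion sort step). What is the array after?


After one pass: [44, 45, 33, 24, 8, 50, 41, 15]


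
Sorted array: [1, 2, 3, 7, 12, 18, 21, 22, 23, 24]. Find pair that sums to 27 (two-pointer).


Two pointers: lo=0, hi=9
Found pair: (3, 24) summing to 27


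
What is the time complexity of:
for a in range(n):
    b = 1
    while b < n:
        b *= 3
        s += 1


Per nesting level: O(n) * O(log n) = O(n log n)
Complexity: O(n log n)


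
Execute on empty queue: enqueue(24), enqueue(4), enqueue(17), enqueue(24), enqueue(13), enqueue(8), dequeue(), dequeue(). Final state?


enqueue(24) -> [24]
enqueue(4) -> [24, 4]
enqueue(17) -> [24, 4, 17]
enqueue(24) -> [24, 4, 17, 24]
enqueue(13) -> [24, 4, 17, 24, 13]
enqueue(8) -> [24, 4, 17, 24, 13, 8]
dequeue() returns 24 -> [4, 17, 24, 13, 8]
dequeue() returns 4 -> [17, 24, 13, 8]
Final queue (front to back): [17, 24, 13, 8]


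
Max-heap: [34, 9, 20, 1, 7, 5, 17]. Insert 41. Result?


Append 41: [34, 9, 20, 1, 7, 5, 17, 41]
Bubble up: swap idx 7(41) with idx 3(1); swap idx 3(41) with idx 1(9); swap idx 1(41) with idx 0(34)
Result: [41, 34, 20, 9, 7, 5, 17, 1]


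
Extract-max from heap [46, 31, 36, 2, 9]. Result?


Max = 46
Replace root with last, heapify down
Resulting heap: [36, 31, 9, 2]


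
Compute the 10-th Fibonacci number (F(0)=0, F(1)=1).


F(n)=F(n-1)+F(n-2)
...F(8)=21, F(9)=34, F(10)=55


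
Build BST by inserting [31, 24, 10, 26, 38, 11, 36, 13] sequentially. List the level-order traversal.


Root = 31; build tree by BST insertion.
Level-Order traversal: [31, 24, 38, 10, 26, 36, 11, 13]


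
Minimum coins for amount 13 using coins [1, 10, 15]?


dp[0]=0; dp[i]=1+min(dp[i-c] for c in coins)
...dp[8]=8, dp[9]=9, dp[10]=1, dp[11]=2, dp[12]=3, dp[13]=4
Minimum coins for 13 = 4


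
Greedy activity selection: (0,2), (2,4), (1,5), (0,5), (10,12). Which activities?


Greedy: pick earliest-ending, then skip overlaps.
Selected (3 activities): [(0, 2), (2, 4), (10, 12)]


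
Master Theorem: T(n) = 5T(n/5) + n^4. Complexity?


a=5, b=5, c=4. log_5(5)=1 < c=4. Case 3: O(n^c) = O(n^4)
Complexity: O(n^4)


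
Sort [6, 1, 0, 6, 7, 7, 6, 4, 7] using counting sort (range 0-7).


Count array: [1, 1, 0, 0, 1, 0, 3, 3]
Reconstruct: [0, 1, 4, 6, 6, 6, 7, 7, 7]


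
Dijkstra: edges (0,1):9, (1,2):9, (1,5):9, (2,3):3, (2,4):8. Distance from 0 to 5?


Dijkstra from 0:
Distances: {0: 0, 1: 9, 2: 18, 3: 21, 4: 26, 5: 18}
Shortest distance to 5 = 18, path = [0, 1, 5]


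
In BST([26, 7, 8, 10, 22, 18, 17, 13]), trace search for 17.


BST root = 26
Search for 17: compare at each node
Path: [26, 7, 8, 10, 22, 18, 17]


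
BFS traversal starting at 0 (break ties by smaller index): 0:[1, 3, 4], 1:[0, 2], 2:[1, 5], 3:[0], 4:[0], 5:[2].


BFS queue: start with [0]
Visit order: [0, 1, 3, 4, 2, 5]


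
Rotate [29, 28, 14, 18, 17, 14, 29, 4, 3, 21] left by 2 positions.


Left rotate by 2: [14, 18, 17, 14, 29, 4, 3, 21, 29, 28]


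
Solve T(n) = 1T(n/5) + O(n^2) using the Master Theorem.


a=1, b=5, c=2. log_5(1)=0 < c=2. Case 3: O(n^c) = O(n^2)
Complexity: O(n^2)


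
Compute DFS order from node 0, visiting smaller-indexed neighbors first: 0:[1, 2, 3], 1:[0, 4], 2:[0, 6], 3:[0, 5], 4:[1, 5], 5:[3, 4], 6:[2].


DFS stack-based: start with [0]
Visit order: [0, 1, 4, 5, 3, 2, 6]


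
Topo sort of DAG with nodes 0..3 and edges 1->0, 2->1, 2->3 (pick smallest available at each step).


Kahn's algorithm, process smallest node first
Order: [2, 1, 0, 3]


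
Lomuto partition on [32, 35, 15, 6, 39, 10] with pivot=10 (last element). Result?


Elements <= 10 go left of pivot.
Result: [6, 10, 15, 32, 39, 35], pivot at index 1


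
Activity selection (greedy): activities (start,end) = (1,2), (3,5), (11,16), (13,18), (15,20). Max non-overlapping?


Greedy: pick earliest-ending, then skip overlaps.
Selected (3 activities): [(1, 2), (3, 5), (11, 16)]


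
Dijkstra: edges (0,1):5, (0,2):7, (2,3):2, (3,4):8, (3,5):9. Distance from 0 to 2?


Dijkstra from 0:
Distances: {0: 0, 1: 5, 2: 7, 3: 9, 4: 17, 5: 18}
Shortest distance to 2 = 7, path = [0, 2]


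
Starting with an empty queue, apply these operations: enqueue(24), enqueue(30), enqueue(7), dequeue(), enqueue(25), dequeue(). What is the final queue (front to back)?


enqueue(24) -> [24]
enqueue(30) -> [24, 30]
enqueue(7) -> [24, 30, 7]
dequeue() returns 24 -> [30, 7]
enqueue(25) -> [30, 7, 25]
dequeue() returns 30 -> [7, 25]
Final queue (front to back): [7, 25]


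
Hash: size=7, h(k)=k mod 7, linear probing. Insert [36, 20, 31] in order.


Insertions: 36->slot 1; 20->slot 6; 31->slot 3
Table: [None, 36, None, 31, None, None, 20]


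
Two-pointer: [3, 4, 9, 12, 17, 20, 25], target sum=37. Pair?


Two pointers: lo=0, hi=6
Found pair: (12, 25) summing to 37


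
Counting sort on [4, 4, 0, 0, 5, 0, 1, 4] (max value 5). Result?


Count array: [3, 1, 0, 0, 3, 1]
Reconstruct: [0, 0, 0, 1, 4, 4, 4, 5]


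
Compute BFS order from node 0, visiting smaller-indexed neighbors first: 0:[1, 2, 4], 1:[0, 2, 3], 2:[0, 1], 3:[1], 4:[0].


BFS queue: start with [0]
Visit order: [0, 1, 2, 4, 3]


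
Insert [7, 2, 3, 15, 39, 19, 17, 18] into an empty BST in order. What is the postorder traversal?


Root = 7; build tree by BST insertion.
Postorder traversal: [3, 2, 18, 17, 19, 39, 15, 7]


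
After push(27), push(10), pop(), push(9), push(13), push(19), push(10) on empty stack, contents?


push(27) -> [27]
push(10) -> [27, 10]
pop() returns 10 -> [27]
push(9) -> [27, 9]
push(13) -> [27, 9, 13]
push(19) -> [27, 9, 13, 19]
push(10) -> [27, 9, 13, 19, 10]
Final stack (bottom to top): [27, 9, 13, 19, 10]


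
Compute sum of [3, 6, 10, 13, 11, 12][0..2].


Prefix sums: [0, 3, 9, 19, 32, 43, 55]
Sum[0..2] = prefix[3] - prefix[0] = 19 - 0 = 19


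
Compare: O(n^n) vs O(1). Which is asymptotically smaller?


constant grows slower than n^n
O(1) is asymptotically smaller; O(n^n) grows faster


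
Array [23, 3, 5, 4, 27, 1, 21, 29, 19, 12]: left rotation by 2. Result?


Left rotate by 2: [5, 4, 27, 1, 21, 29, 19, 12, 23, 3]


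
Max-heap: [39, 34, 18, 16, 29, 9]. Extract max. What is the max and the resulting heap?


Max = 39
Replace root with last, heapify down
Resulting heap: [34, 29, 18, 16, 9]


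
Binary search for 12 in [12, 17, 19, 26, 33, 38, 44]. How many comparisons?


Search for 12:
[0,6] mid=3 arr[3]=26
[0,2] mid=1 arr[1]=17
[0,0] mid=0 arr[0]=12
Total: 3 comparisons


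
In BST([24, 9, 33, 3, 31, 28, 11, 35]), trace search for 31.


BST root = 24
Search for 31: compare at each node
Path: [24, 33, 31]


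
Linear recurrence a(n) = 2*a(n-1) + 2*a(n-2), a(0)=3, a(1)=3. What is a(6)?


Build bottom-up:
...a(4)=84, a(5)=228, a(6)=2*228+2*84=624


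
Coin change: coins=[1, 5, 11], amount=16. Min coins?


dp[0]=0; dp[i]=1+min(dp[i-c] for c in coins)
...dp[11]=1, dp[12]=2, dp[13]=3, dp[14]=4, dp[15]=3, dp[16]=2
Minimum coins for 16 = 2


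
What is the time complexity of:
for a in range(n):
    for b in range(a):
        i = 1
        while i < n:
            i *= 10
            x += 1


Per nesting level: O(n) * O(n) [triangular over a] * O(log n) = O(n^2 log n)
Complexity: O(n^2 log n)


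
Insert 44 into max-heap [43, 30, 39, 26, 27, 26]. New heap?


Append 44: [43, 30, 39, 26, 27, 26, 44]
Bubble up: swap idx 6(44) with idx 2(39); swap idx 2(44) with idx 0(43)
Result: [44, 30, 43, 26, 27, 26, 39]


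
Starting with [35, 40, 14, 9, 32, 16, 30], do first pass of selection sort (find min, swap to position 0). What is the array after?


After one pass: [9, 40, 14, 35, 32, 16, 30]


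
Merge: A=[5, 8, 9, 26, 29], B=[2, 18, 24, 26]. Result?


Compare heads, take smaller each step.
Merged: [2, 5, 8, 9, 18, 24, 26, 26, 29]


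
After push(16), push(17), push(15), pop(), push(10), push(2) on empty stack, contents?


push(16) -> [16]
push(17) -> [16, 17]
push(15) -> [16, 17, 15]
pop() returns 15 -> [16, 17]
push(10) -> [16, 17, 10]
push(2) -> [16, 17, 10, 2]
Final stack (bottom to top): [16, 17, 10, 2]


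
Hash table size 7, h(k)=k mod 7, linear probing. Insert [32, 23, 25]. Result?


Insertions: 32->slot 4; 23->slot 2; 25->slot 5
Table: [None, None, 23, None, 32, 25, None]


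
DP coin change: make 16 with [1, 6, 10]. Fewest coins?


dp[0]=0; dp[i]=1+min(dp[i-c] for c in coins)
...dp[11]=2, dp[12]=2, dp[13]=3, dp[14]=4, dp[15]=5, dp[16]=2
Minimum coins for 16 = 2


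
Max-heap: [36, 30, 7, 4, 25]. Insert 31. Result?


Append 31: [36, 30, 7, 4, 25, 31]
Bubble up: swap idx 5(31) with idx 2(7)
Result: [36, 30, 31, 4, 25, 7]


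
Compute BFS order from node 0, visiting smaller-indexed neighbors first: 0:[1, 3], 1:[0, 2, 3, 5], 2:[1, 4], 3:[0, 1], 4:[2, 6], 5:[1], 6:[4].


BFS queue: start with [0]
Visit order: [0, 1, 3, 2, 5, 4, 6]


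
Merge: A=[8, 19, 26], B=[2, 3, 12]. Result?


Compare heads, take smaller each step.
Merged: [2, 3, 8, 12, 19, 26]


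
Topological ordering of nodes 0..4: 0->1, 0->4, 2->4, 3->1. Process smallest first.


Kahn's algorithm, process smallest node first
Order: [0, 2, 3, 1, 4]


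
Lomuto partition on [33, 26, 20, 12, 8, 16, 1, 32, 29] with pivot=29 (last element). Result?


Elements <= 29 go left of pivot.
Result: [26, 20, 12, 8, 16, 1, 29, 32, 33], pivot at index 6


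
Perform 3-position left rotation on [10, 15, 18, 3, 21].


Left rotate by 3: [3, 21, 10, 15, 18]


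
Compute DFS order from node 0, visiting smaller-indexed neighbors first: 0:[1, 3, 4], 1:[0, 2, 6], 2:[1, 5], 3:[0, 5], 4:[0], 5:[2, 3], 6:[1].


DFS stack-based: start with [0]
Visit order: [0, 1, 2, 5, 3, 6, 4]


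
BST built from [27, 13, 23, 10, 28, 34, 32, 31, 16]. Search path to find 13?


BST root = 27
Search for 13: compare at each node
Path: [27, 13]


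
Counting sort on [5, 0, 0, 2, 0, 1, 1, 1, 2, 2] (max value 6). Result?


Count array: [3, 3, 3, 0, 0, 1, 0]
Reconstruct: [0, 0, 0, 1, 1, 1, 2, 2, 2, 5]


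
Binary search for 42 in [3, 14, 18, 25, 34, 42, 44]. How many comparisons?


Search for 42:
[0,6] mid=3 arr[3]=25
[4,6] mid=5 arr[5]=42
Total: 2 comparisons


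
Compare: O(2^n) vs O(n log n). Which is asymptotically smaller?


linearithmic grows slower than exponential
O(n log n) is asymptotically smaller; O(2^n) grows faster


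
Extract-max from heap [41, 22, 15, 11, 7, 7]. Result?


Max = 41
Replace root with last, heapify down
Resulting heap: [22, 11, 15, 7, 7]


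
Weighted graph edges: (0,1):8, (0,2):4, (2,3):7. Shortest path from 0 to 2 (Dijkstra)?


Dijkstra from 0:
Distances: {0: 0, 1: 8, 2: 4, 3: 11}
Shortest distance to 2 = 4, path = [0, 2]


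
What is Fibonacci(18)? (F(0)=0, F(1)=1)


F(n)=F(n-1)+F(n-2)
...F(16)=987, F(17)=1597, F(18)=2584


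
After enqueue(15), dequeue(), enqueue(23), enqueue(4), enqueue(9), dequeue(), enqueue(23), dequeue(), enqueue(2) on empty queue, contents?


enqueue(15) -> [15]
dequeue() returns 15 -> []
enqueue(23) -> [23]
enqueue(4) -> [23, 4]
enqueue(9) -> [23, 4, 9]
dequeue() returns 23 -> [4, 9]
enqueue(23) -> [4, 9, 23]
dequeue() returns 4 -> [9, 23]
enqueue(2) -> [9, 23, 2]
Final queue (front to back): [9, 23, 2]


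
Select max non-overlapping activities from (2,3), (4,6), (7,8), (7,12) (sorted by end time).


Greedy: pick earliest-ending, then skip overlaps.
Selected (3 activities): [(2, 3), (4, 6), (7, 8)]


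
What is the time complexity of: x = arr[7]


Analysis: constant-time operation, no loop
Complexity: O(1)


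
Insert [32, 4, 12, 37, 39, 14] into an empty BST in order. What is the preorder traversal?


Root = 32; build tree by BST insertion.
Preorder traversal: [32, 4, 12, 14, 37, 39]


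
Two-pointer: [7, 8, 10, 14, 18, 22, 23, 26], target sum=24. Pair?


Two pointers: lo=0, hi=7
Found pair: (10, 14) summing to 24


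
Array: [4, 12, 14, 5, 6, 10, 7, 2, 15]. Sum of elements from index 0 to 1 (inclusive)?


Prefix sums: [0, 4, 16, 30, 35, 41, 51, 58, 60, 75]
Sum[0..1] = prefix[2] - prefix[0] = 16 - 0 = 16


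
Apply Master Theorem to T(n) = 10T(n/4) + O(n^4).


a=10, b=4, c=4. log_4(10)=1.661 < c=4. Case 3: O(n^c) = O(n^4)
Complexity: O(n^4)


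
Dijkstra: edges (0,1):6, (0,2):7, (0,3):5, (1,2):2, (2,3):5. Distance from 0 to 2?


Dijkstra from 0:
Distances: {0: 0, 1: 6, 2: 7, 3: 5}
Shortest distance to 2 = 7, path = [0, 2]


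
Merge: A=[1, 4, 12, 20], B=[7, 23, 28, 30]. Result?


Compare heads, take smaller each step.
Merged: [1, 4, 7, 12, 20, 23, 28, 30]


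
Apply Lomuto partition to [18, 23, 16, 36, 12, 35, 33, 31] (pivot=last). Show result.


Elements <= 31 go left of pivot.
Result: [18, 23, 16, 12, 31, 35, 33, 36], pivot at index 4


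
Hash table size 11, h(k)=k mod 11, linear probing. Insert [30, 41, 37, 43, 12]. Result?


Insertions: 30->slot 8; 41->slot 9; 37->slot 4; 43->slot 10; 12->slot 1
Table: [None, 12, None, None, 37, None, None, None, 30, 41, 43]


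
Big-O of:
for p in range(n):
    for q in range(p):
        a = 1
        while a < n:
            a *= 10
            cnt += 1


Per nesting level: O(n) * O(n) [triangular over p] * O(log n) = O(n^2 log n)
Complexity: O(n^2 log n)


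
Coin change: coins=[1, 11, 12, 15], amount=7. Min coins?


dp[0]=0; dp[i]=1+min(dp[i-c] for c in coins)
...dp[2]=2, dp[3]=3, dp[4]=4, dp[5]=5, dp[6]=6, dp[7]=7
Minimum coins for 7 = 7


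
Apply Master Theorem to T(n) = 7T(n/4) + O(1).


a=7, b=4, c=0. log_4(7)=1.404 > c=0. Case 1: O(n^log_b(a)) = O(n^1.404)
Complexity: O(n^1.404)


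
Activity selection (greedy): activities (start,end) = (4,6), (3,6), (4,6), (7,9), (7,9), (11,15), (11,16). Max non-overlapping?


Greedy: pick earliest-ending, then skip overlaps.
Selected (3 activities): [(4, 6), (7, 9), (11, 15)]
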